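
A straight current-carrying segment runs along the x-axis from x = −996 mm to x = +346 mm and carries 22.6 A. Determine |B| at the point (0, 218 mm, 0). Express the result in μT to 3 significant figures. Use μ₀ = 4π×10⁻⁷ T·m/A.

For a finite straight segment, B = (μ₀I/4πd)(sinθ₁ + sinθ₂), where θ₁, θ₂ are the angles from the perpendicular to each end.
The perpendicular distance is d = 0.218 m; the end-offsets along the wire are a = 0.996 m and b = 0.346 m.
sinθ₁ = 0.996/√(0.996²+0.218²) = 0.9769; sinθ₂ = 0.346/√(0.346²+0.218²) = 0.8461.
B = (4π×10⁻⁷ × 22.6) / (4π × 0.218) × (0.9769 + 0.8461) = 1.89×10⁻⁵ T.

B ≈ 18.9 μT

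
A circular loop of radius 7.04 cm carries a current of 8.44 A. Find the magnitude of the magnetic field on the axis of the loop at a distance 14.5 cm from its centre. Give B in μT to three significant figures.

On the axis of a circular loop, B = μ₀IR² / [2(R²+z²)^(3/2)].
R² + z² = (0.0704)² + (0.145)² = 0.02598 m², and (R²+z²)^(3/2) = 4.19×10⁻³ m³.
B = (4π×10⁻⁷ × 8.44 × 0.004956) / (2 × 4.19×10⁻³) = 6.28×10⁻⁶ T.

B ≈ 6.28 μT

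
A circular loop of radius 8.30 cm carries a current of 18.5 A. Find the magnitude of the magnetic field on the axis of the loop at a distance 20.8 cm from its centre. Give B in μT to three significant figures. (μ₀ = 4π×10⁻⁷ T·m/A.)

On the axis of a circular loop, B = μ₀IR² / [2(R²+z²)^(3/2)].
R² + z² = (0.083)² + (0.208)² = 0.05015 m², and (R²+z²)^(3/2) = 1.12×10⁻² m³.
B = (4π×10⁻⁷ × 18.5 × 0.006889) / (2 × 1.12×10⁻²) = 7.13×10⁻⁶ T.

B ≈ 7.13 μT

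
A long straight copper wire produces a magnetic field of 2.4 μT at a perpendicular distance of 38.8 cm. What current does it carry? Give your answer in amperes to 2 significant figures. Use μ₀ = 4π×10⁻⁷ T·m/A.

For a long straight wire B = μ₀I/(2πd), so I = 2πdB/μ₀.
I = 2π × 0.388 × 2.40×10⁻⁶ / (4π×10⁻⁷) = 4.66 A.

I ≈ 4.7 A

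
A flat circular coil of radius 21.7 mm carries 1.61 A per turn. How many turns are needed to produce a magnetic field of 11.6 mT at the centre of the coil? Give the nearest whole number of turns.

For an N-turn coil, B = Nμ₀I/(2R). A single turn gives B₁ = 4.66×10⁻⁵ T with R = 0.0217 m.
N = B/B₁ = 1.16×10⁻² / 4.66×10⁻⁵ = 248.84.

N = 249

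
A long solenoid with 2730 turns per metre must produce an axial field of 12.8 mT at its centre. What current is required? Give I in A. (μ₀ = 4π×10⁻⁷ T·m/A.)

I ≈ 3.73 A

Inside a long solenoid B = μ₀nI with n = 2730 m⁻¹, so I = B/(μ₀n).
I = 1.28×10⁻² / (4π×10⁻⁷ × 2730) = 3.73 A.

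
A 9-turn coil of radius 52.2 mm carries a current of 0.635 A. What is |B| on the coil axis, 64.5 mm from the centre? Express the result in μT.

B ≈ 17.1 μT

For an N-turn flat coil, B = Nμ₀IR²/[2(R²+z²)^(3/2)] with R = 0.0522 m, z = 0.0645 m.
B = 9 × 1.90×10⁻⁶ T = 1.71×10⁻⁵ T.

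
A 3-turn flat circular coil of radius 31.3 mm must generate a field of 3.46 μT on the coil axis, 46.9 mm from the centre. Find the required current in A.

I ≈ 0.336 A

For an N-turn coil, B = Nμ₀IR²/[2(R²+z²)^(3/2)] with R = 0.0313 m, z = 0.0469 m, so I = 2B(R²+z²)^(3/2)/(Nμ₀R²) = 2 × 3.46×10⁻⁶ × 1.79×10⁻⁴ / (3 × 4π×10⁻⁷ × 0.0009797) = 0.336 A.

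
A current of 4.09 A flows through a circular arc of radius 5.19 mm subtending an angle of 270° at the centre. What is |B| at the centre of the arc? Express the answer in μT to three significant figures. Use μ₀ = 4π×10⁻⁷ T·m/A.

The Biot–Savart field of a circular arc at its centre is B = μ₀Iφ/(4πR), with φ = 4.712 rad.
B = (4π×10⁻⁷ × 4.09 × 4.712) / (4π × 0.00519) = 3.71×10⁻⁴ T.

B ≈ 371 μT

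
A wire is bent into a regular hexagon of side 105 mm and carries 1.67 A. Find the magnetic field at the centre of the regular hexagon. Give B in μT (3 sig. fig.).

B ≈ 11.0 μT

Each side is a finite straight segment at perpendicular distance d = a/(2 tan(π/6)) = 0.09093 m from the centre, with end-angles ±π/6.
One side contributes B₁ = (μ₀I/4πd)·2 sin(π/6) = 1.84×10⁻⁶ T.
All 6 sides add in the same direction: B = 6 × 1.84×10⁻⁶ = 1.10×10⁻⁵ T.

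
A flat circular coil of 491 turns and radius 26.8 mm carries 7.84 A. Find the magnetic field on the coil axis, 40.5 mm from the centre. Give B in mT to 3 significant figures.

B ≈ 15.2 mT

For an N-turn flat coil, B = Nμ₀IR²/[2(R²+z²)^(3/2)] with R = 0.0268 m, z = 0.0405 m.
B = 491 × 3.09×10⁻⁵ T = 1.52×10⁻² T.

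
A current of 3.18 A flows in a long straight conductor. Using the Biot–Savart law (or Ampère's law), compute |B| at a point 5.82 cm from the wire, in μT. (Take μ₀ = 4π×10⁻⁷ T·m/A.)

B ≈ 10.9 μT

For an infinitely long straight wire, B = μ₀I/(2πd).
B = (4π×10⁻⁷ × 3.18) / (2π × 0.0582) = 1.09×10⁻⁵ T.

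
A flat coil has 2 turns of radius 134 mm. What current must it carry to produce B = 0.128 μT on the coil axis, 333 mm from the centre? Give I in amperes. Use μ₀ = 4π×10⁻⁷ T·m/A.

I ≈ 0.262 A

For an N-turn coil, B = Nμ₀IR²/[2(R²+z²)^(3/2)] with R = 0.134 m, z = 0.333 m, so I = 2B(R²+z²)^(3/2)/(Nμ₀R²) = 2 × 1.28×10⁻⁷ × 4.62×10⁻² / (2 × 4π×10⁻⁷ × 0.01796) = 0.262 A.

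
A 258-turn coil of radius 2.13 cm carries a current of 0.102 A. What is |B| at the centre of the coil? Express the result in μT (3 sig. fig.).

B ≈ 776 μT

For an N-turn flat coil, B = Nμ₀I/(2R) with R = 0.0213 m.
B = 258 × 3.01×10⁻⁶ T = 7.76×10⁻⁴ T.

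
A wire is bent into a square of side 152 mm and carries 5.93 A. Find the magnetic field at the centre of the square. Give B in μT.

B ≈ 44.1 μT

Each side is a finite straight segment at perpendicular distance d = a/(2 tan(π/4)) = 0.076 m from the centre, with end-angles ±π/4.
One side contributes B₁ = (μ₀I/4πd)·2 sin(π/4) = 1.10×10⁻⁵ T.
All 4 sides add in the same direction: B = 4 × 1.10×10⁻⁵ = 4.41×10⁻⁵ T.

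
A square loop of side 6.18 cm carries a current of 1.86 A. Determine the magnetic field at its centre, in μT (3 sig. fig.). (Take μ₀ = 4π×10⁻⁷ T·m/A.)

B ≈ 34.1 μT

Each side is a finite straight segment at perpendicular distance d = a/(2 tan(π/4)) = 0.0309 m from the centre, with end-angles ±π/4.
One side contributes B₁ = (μ₀I/4πd)·2 sin(π/4) = 8.51×10⁻⁶ T.
All 4 sides add in the same direction: B = 4 × 8.51×10⁻⁶ = 3.41×10⁻⁵ T.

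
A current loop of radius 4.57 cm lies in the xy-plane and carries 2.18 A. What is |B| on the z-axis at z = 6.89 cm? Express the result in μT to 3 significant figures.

On the axis of a circular loop, B = μ₀IR² / [2(R²+z²)^(3/2)].
R² + z² = (0.0457)² + (0.0689)² = 0.006836 m², and (R²+z²)^(3/2) = 5.65×10⁻⁴ m³.
B = (4π×10⁻⁷ × 2.18 × 0.002088) / (2 × 5.65×10⁻⁴) = 5.06×10⁻⁶ T.

B ≈ 5.06 μT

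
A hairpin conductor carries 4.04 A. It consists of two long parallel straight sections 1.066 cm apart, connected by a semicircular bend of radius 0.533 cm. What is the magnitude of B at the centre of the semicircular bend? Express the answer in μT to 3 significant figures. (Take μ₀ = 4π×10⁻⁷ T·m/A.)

B ≈ 390 μT

The semicircular arc contributes B_arc = μ₀I·π/(4πR) = μ₀I/(4R) = 2.38×10⁻⁴ T.
Each semi-infinite lead is at perpendicular distance R = 0.00533 m from the centre, with the perpendicular foot at its near end, so it contributes μ₀I/(4πR); both point the same way, together 1.52×10⁻⁴ T.
Arc and leads all point the same direction: B = 2.38×10⁻⁴ + 1.52×10⁻⁴ = 3.90×10⁻⁴ T.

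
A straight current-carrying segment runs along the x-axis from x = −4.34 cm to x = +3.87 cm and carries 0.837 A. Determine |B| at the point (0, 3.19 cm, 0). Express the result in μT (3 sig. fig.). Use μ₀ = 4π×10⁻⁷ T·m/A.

For a finite straight segment, B = (μ₀I/4πd)(sinθ₁ + sinθ₂), where θ₁, θ₂ are the angles from the perpendicular to each end.
The perpendicular distance is d = 0.0319 m; the end-offsets along the wire are a = 0.0434 m and b = 0.0387 m.
sinθ₁ = 0.0434/√(0.0434²+0.0319²) = 0.8058; sinθ₂ = 0.0387/√(0.0387²+0.0319²) = 0.7716.
B = (4π×10⁻⁷ × 0.837) / (4π × 0.0319) × (0.8058 + 0.7716) = 4.14×10⁻⁶ T.

B ≈ 4.14 μT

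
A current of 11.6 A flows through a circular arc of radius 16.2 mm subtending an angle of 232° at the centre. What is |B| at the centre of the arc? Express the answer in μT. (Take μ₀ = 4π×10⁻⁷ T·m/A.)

B ≈ 290 μT

The Biot–Savart field of a circular arc at its centre is B = μ₀Iφ/(4πR), with φ = 4.049 rad.
B = (4π×10⁻⁷ × 11.6 × 4.049) / (4π × 0.0162) = 2.90×10⁻⁴ T.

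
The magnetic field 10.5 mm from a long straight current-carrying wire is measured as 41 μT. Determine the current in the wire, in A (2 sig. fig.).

I ≈ 2.2 A

For a long straight wire B = μ₀I/(2πd), so I = 2πdB/μ₀.
I = 2π × 0.0105 × 4.10×10⁻⁵ / (4π×10⁻⁷) = 2.15 A.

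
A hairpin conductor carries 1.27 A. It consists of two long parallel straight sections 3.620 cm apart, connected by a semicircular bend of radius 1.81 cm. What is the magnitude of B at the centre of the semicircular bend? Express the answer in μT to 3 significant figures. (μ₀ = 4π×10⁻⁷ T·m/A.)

The semicircular arc contributes B_arc = μ₀I·π/(4πR) = μ₀I/(4R) = 2.20×10⁻⁵ T.
Each semi-infinite lead is at perpendicular distance R = 0.0181 m from the centre, with the perpendicular foot at its near end, so it contributes μ₀I/(4πR); both point the same way, together 1.40×10⁻⁵ T.
Arc and leads all point the same direction: B = 2.20×10⁻⁵ + 1.40×10⁻⁵ = 3.61×10⁻⁵ T.

B ≈ 36.1 μT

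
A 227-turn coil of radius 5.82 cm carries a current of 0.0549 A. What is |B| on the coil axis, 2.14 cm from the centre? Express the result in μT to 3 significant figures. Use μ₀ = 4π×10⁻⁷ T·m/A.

For an N-turn flat coil, B = Nμ₀IR²/[2(R²+z²)^(3/2)] with R = 0.0582 m, z = 0.0214 m.
B = 227 × 4.90×10⁻⁷ T = 1.11×10⁻⁴ T.

B ≈ 111 μT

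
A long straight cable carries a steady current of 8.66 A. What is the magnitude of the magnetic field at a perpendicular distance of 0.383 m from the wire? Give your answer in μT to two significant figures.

For an infinitely long straight wire, B = μ₀I/(2πd).
B = (4π×10⁻⁷ × 8.66) / (2π × 0.383) = 4.52×10⁻⁶ T.

B ≈ 4.5 μT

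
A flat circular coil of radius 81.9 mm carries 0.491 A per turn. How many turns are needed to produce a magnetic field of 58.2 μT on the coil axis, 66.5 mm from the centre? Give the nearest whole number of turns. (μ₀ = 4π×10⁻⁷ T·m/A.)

N = 33

For an N-turn coil, B = Nμ₀IR²/[2(R²+z²)^(3/2)]. A single turn gives B₁ = 1.76×10⁻⁶ T with R = 0.0819 m, z = 0.0665 m.
N = B/B₁ = 5.82×10⁻⁵ / 1.76×10⁻⁶ = 33.02.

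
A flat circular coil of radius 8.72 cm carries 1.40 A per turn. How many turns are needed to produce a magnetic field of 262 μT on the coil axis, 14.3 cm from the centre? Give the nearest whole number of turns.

For an N-turn coil, B = Nμ₀IR²/[2(R²+z²)^(3/2)]. A single turn gives B₁ = 1.42×10⁻⁶ T with R = 0.0872 m, z = 0.143 m.
N = B/B₁ = 2.62×10⁻⁴ / 1.42×10⁻⁶ = 184.05.

N = 184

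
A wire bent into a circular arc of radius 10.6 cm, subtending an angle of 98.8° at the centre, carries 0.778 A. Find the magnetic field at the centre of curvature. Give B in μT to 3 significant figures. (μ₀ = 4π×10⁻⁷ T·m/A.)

The Biot–Savart field of a circular arc at its centre is B = μ₀Iφ/(4πR), with φ = 1.724 rad.
B = (4π×10⁻⁷ × 0.778 × 1.724) / (4π × 0.106) = 1.27×10⁻⁶ T.

B ≈ 1.27 μT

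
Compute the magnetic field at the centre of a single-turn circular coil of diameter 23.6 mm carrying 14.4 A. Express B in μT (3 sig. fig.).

At the centre of a circular loop the Biot–Savart law gives B = μ₀I/(2R) (so R = 0.0118 m).
B = (4π×10⁻⁷ × 14.4) / (2 × 0.0118) = 7.67×10⁻⁴ T.

B ≈ 767 μT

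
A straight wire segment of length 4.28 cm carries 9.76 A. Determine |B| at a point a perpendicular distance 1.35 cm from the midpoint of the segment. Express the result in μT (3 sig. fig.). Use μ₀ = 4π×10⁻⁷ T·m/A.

B ≈ 122 μT

For a finite straight segment, B = (μ₀I/4πd)(sinθ₁ + sinθ₂), where θ₁, θ₂ are the angles from the perpendicular to each end.
The perpendicular from the point meets the wire at its midpoint, so each end is L/2 = 0.0214 m away along the wire.
sinθ₁ = 0.0214/√(0.0214²+0.0135²) = 0.8458; sinθ₂ = 0.0214/√(0.0214²+0.0135²) = 0.8458.
B = (4π×10⁻⁷ × 9.76) / (4π × 0.0135) × (0.8458 + 0.8458) = 1.22×10⁻⁴ T.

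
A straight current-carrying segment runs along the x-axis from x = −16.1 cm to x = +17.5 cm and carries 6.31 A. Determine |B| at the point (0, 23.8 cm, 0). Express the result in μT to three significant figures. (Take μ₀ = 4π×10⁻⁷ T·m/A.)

B ≈ 3.06 μT

For a finite straight segment, B = (μ₀I/4πd)(sinθ₁ + sinθ₂), where θ₁, θ₂ are the angles from the perpendicular to each end.
The perpendicular distance is d = 0.238 m; the end-offsets along the wire are a = 0.161 m and b = 0.175 m.
sinθ₁ = 0.161/√(0.161²+0.238²) = 0.5603; sinθ₂ = 0.175/√(0.175²+0.238²) = 0.5924.
B = (4π×10⁻⁷ × 6.31) / (4π × 0.238) × (0.5603 + 0.5924) = 3.06×10⁻⁶ T.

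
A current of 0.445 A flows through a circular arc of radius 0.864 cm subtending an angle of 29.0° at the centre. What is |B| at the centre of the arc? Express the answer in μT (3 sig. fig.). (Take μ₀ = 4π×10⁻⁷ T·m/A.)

B ≈ 2.61 μT

The Biot–Savart field of a circular arc at its centre is B = μ₀Iφ/(4πR), with φ = 0.5061 rad.
B = (4π×10⁻⁷ × 0.445 × 0.5061) / (4π × 0.00864) = 2.61×10⁻⁶ T.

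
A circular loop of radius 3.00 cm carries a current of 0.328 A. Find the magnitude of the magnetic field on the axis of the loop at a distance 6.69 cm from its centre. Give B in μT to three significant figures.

On the axis of a circular loop, B = μ₀IR² / [2(R²+z²)^(3/2)].
R² + z² = (0.03)² + (0.0669)² = 0.005376 m², and (R²+z²)^(3/2) = 3.94×10⁻⁴ m³.
B = (4π×10⁻⁷ × 0.328 × 0.0009) / (2 × 3.94×10⁻⁴) = 4.71×10⁻⁷ T.

B ≈ 0.471 μT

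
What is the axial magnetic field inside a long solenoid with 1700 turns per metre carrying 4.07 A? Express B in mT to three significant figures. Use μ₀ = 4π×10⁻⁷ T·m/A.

Inside a long solenoid, B = μ₀nI with n = 1700 turns/m.
B = 4π×10⁻⁷ × 1700 × 4.07 = 8.69×10⁻³ T.

B ≈ 8.69 mT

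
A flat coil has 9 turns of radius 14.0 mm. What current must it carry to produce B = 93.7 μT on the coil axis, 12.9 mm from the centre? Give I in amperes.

For an N-turn coil, B = Nμ₀IR²/[2(R²+z²)^(3/2)] with R = 0.014 m, z = 0.0129 m, so I = 2B(R²+z²)^(3/2)/(Nμ₀R²) = 2 × 9.37×10⁻⁵ × 6.90×10⁻⁶ / (9 × 4π×10⁻⁷ × 0.000196) = 0.583 A.

I ≈ 0.583 A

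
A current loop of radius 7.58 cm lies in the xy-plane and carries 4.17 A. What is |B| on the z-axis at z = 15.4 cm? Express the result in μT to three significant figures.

B ≈ 2.98 μT

On the axis of a circular loop, B = μ₀IR² / [2(R²+z²)^(3/2)].
R² + z² = (0.0758)² + (0.154)² = 0.02946 m², and (R²+z²)^(3/2) = 5.06×10⁻³ m³.
B = (4π×10⁻⁷ × 4.17 × 0.005746) / (2 × 5.06×10⁻³) = 2.98×10⁻⁶ T.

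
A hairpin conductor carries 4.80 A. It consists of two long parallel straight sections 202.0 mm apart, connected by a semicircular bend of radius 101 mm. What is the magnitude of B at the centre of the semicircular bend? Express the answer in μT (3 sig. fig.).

B ≈ 24.4 μT

The semicircular arc contributes B_arc = μ₀I·π/(4πR) = μ₀I/(4R) = 1.49×10⁻⁵ T.
Each semi-infinite lead is at perpendicular distance R = 0.101 m from the centre, with the perpendicular foot at its near end, so it contributes μ₀I/(4πR); both point the same way, together 9.50×10⁻⁶ T.
Arc and leads all point the same direction: B = 1.49×10⁻⁵ + 9.50×10⁻⁶ = 2.44×10⁻⁵ T.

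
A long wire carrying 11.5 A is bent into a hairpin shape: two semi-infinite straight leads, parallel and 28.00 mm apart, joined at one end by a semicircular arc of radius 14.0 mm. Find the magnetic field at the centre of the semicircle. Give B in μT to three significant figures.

The semicircular arc contributes B_arc = μ₀I·π/(4πR) = μ₀I/(4R) = 2.58×10⁻⁴ T.
Each semi-infinite lead is at perpendicular distance R = 0.014 m from the centre, with the perpendicular foot at its near end, so it contributes μ₀I/(4πR); both point the same way, together 1.64×10⁻⁴ T.
Arc and leads all point the same direction: B = 2.58×10⁻⁴ + 1.64×10⁻⁴ = 4.22×10⁻⁴ T.

B ≈ 422 μT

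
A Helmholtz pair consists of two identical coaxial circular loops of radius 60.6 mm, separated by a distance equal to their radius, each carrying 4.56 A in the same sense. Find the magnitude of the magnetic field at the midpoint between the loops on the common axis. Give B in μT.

B ≈ 67.7 μT

Each loop contributes B = μ₀IR²/[2(R²+z²)^(3/2)] on the axis, with z measured from that loop.
Loop 1 (z = 0.0303 m): B₁ = 3.38×10⁻⁵ T. Loop 2 (z = 0.0303 m): B₂ = 3.38×10⁻⁵ T.
The fields add: B = B₁ + B₂ = 6.77×10⁻⁵ T.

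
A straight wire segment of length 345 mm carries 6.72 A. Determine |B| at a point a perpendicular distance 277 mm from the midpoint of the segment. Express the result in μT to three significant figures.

B ≈ 2.56 μT

For a finite straight segment, B = (μ₀I/4πd)(sinθ₁ + sinθ₂), where θ₁, θ₂ are the angles from the perpendicular to each end.
The perpendicular from the point meets the wire at its midpoint, so each end is L/2 = 0.1725 m away along the wire.
sinθ₁ = 0.1725/√(0.1725²+0.277²) = 0.5286; sinθ₂ = 0.1725/√(0.1725²+0.277²) = 0.5286.
B = (4π×10⁻⁷ × 6.72) / (4π × 0.277) × (0.5286 + 0.5286) = 2.56×10⁻⁶ T.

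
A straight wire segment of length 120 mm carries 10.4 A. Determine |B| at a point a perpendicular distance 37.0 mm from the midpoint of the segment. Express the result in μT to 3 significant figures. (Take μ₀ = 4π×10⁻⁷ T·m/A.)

B ≈ 47.8 μT

For a finite straight segment, B = (μ₀I/4πd)(sinθ₁ + sinθ₂), where θ₁, θ₂ are the angles from the perpendicular to each end.
The perpendicular from the point meets the wire at its midpoint, so each end is L/2 = 0.06 m away along the wire.
sinθ₁ = 0.06/√(0.06²+0.037²) = 0.8512; sinθ₂ = 0.06/√(0.06²+0.037²) = 0.8512.
B = (4π×10⁻⁷ × 10.4) / (4π × 0.037) × (0.8512 + 0.8512) = 4.78×10⁻⁵ T.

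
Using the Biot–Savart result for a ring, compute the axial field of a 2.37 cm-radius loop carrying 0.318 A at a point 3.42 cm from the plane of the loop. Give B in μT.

On the axis of a circular loop, B = μ₀IR² / [2(R²+z²)^(3/2)].
R² + z² = (0.0237)² + (0.0342)² = 0.001731 m², and (R²+z²)^(3/2) = 7.20×10⁻⁵ m³.
B = (4π×10⁻⁷ × 0.318 × 0.0005617) / (2 × 7.20×10⁻⁵) = 1.56×10⁻⁶ T.

B ≈ 1.56 μT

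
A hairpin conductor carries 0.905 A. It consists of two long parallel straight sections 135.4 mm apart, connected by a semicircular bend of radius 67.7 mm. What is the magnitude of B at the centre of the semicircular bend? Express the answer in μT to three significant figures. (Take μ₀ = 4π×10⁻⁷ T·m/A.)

B ≈ 6.87 μT

The semicircular arc contributes B_arc = μ₀I·π/(4πR) = μ₀I/(4R) = 4.20×10⁻⁶ T.
Each semi-infinite lead is at perpendicular distance R = 0.0677 m from the centre, with the perpendicular foot at its near end, so it contributes μ₀I/(4πR); both point the same way, together 2.67×10⁻⁶ T.
Arc and leads all point the same direction: B = 4.20×10⁻⁶ + 2.67×10⁻⁶ = 6.87×10⁻⁶ T.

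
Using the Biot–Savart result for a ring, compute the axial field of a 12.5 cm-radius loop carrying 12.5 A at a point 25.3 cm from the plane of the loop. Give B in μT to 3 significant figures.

B ≈ 5.46 μT

On the axis of a circular loop, B = μ₀IR² / [2(R²+z²)^(3/2)].
R² + z² = (0.125)² + (0.253)² = 0.07963 m², and (R²+z²)^(3/2) = 2.25×10⁻² m³.
B = (4π×10⁻⁷ × 12.5 × 0.01562) / (2 × 2.25×10⁻²) = 5.46×10⁻⁶ T.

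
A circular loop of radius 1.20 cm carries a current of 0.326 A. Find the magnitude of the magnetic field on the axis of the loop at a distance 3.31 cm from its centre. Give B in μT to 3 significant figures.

B ≈ 0.676 μT

On the axis of a circular loop, B = μ₀IR² / [2(R²+z²)^(3/2)].
R² + z² = (0.012)² + (0.0331)² = 0.00124 m², and (R²+z²)^(3/2) = 4.36×10⁻⁵ m³.
B = (4π×10⁻⁷ × 0.326 × 0.000144) / (2 × 4.36×10⁻⁵) = 6.76×10⁻⁷ T.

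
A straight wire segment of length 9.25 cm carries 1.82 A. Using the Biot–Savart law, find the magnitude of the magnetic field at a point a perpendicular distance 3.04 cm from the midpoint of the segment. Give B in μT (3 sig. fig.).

B ≈ 10.0 μT

For a finite straight segment, B = (μ₀I/4πd)(sinθ₁ + sinθ₂), where θ₁, θ₂ are the angles from the perpendicular to each end.
The perpendicular from the point meets the wire at its midpoint, so each end is L/2 = 0.04625 m away along the wire.
sinθ₁ = 0.04625/√(0.04625²+0.0304²) = 0.8356; sinθ₂ = 0.04625/√(0.04625²+0.0304²) = 0.8356.
B = (4π×10⁻⁷ × 1.82) / (4π × 0.0304) × (0.8356 + 0.8356) = 1.00×10⁻⁵ T.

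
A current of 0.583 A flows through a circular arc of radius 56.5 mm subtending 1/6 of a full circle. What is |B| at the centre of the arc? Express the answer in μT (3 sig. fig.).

B ≈ 1.08 μT

The Biot–Savart field of a circular arc at its centre is B = μ₀Iφ/(4πR), with φ = 1.047 rad.
B = (4π×10⁻⁷ × 0.583 × 1.047) / (4π × 0.0565) = 1.08×10⁻⁶ T.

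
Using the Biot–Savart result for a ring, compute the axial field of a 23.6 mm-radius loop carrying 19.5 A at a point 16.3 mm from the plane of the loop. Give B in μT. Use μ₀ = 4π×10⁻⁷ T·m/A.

B ≈ 289 μT

On the axis of a circular loop, B = μ₀IR² / [2(R²+z²)^(3/2)].
R² + z² = (0.0236)² + (0.0163)² = 0.0008227 m², and (R²+z²)^(3/2) = 2.36×10⁻⁵ m³.
B = (4π×10⁻⁷ × 19.5 × 0.000557) / (2 × 2.36×10⁻⁵) = 2.89×10⁻⁴ T.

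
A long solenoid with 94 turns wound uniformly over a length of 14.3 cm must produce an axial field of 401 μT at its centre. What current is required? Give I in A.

Inside a long solenoid B = μ₀nI with n = 657.3 m⁻¹, so I = B/(μ₀n).
I = 4.01×10⁻⁴ / (4π×10⁻⁷ × 657.3) = 0.485 A.

I ≈ 0.485 A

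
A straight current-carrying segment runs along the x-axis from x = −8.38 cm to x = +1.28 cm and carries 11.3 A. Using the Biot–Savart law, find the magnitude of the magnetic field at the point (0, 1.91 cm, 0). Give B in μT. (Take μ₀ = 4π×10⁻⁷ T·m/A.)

For a finite straight segment, B = (μ₀I/4πd)(sinθ₁ + sinθ₂), where θ₁, θ₂ are the angles from the perpendicular to each end.
The perpendicular distance is d = 0.0191 m; the end-offsets along the wire are a = 0.0838 m and b = 0.0128 m.
sinθ₁ = 0.0838/√(0.0838²+0.0191²) = 0.9750; sinθ₂ = 0.0128/√(0.0128²+0.0191²) = 0.5567.
B = (4π×10⁻⁷ × 11.3) / (4π × 0.0191) × (0.9750 + 0.5567) = 9.06×10⁻⁵ T.

B ≈ 90.6 μT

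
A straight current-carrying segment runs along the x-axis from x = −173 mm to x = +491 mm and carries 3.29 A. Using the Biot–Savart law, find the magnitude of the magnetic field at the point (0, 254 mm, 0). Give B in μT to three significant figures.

For a finite straight segment, B = (μ₀I/4πd)(sinθ₁ + sinθ₂), where θ₁, θ₂ are the angles from the perpendicular to each end.
The perpendicular distance is d = 0.254 m; the end-offsets along the wire are a = 0.173 m and b = 0.491 m.
sinθ₁ = 0.173/√(0.173²+0.254²) = 0.5629; sinθ₂ = 0.491/√(0.491²+0.254²) = 0.8882.
B = (4π×10⁻⁷ × 3.29) / (4π × 0.254) × (0.5629 + 0.8882) = 1.88×10⁻⁶ T.

B ≈ 1.88 μT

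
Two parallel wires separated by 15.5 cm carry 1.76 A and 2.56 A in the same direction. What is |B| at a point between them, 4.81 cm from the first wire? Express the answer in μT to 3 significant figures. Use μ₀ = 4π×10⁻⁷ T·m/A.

B ≈ 2.53 μT

Each long wire gives B = μ₀I/(2πd). Distances are d₁ = 0.0481 m and d₂ = 0.1069 m.
B₁ = 7.32×10⁻⁶ T, B₂ = 4.79×10⁻⁶ T.
Between parallel currents the two contributions point in opposite directions, so they subtract. B = |B₁ − B₂| = |7.32×10⁻⁶ − 4.79×10⁻⁶| = 2.53×10⁻⁶ T.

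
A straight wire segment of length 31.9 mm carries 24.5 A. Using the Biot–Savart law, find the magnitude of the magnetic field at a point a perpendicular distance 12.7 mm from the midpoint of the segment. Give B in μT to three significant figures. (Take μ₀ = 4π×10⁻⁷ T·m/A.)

B ≈ 302 μT

For a finite straight segment, B = (μ₀I/4πd)(sinθ₁ + sinθ₂), where θ₁, θ₂ are the angles from the perpendicular to each end.
The perpendicular from the point meets the wire at its midpoint, so each end is L/2 = 0.01595 m away along the wire.
sinθ₁ = 0.01595/√(0.01595²+0.0127²) = 0.7823; sinθ₂ = 0.01595/√(0.01595²+0.0127²) = 0.7823.
B = (4π×10⁻⁷ × 24.5) / (4π × 0.0127) × (0.7823 + 0.7823) = 3.02×10⁻⁴ T.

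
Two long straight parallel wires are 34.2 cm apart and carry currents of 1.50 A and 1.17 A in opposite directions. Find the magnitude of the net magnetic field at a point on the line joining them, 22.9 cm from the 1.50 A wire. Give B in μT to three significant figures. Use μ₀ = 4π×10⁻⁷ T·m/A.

B ≈ 3.38 μT

Each long wire gives B = μ₀I/(2πd). Distances are d₁ = 0.229 m and d₂ = 0.113 m.
B₁ = 1.31×10⁻⁶ T, B₂ = 2.07×10⁻⁶ T.
Between antiparallel currents both contributions point the same way, so they add. B = B₁ + B₂ = 1.31×10⁻⁶ + 2.07×10⁻⁶ = 3.38×10⁻⁶ T.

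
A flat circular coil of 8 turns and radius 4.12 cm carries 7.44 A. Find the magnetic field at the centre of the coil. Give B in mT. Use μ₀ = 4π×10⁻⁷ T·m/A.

For an N-turn flat coil, B = Nμ₀I/(2R) with R = 0.0412 m.
B = 8 × 1.13×10⁻⁴ T = 9.08×10⁻⁴ T.

B ≈ 0.908 mT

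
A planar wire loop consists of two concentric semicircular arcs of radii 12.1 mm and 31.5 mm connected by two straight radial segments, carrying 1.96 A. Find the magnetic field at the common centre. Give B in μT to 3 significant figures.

The radial connectors point toward the centre, so dl × r̂ = 0 and they contribute nothing.
Each semicircle gives μ₀I/(4R): inner arc 5.09×10⁻⁵ T, outer arc 1.95×10⁻⁵ T.
The two arcs carry current in opposite angular senses, so their fields oppose: B = |5.09×10⁻⁵ − 1.95×10⁻⁵| = 3.13×10⁻⁵ T.

B ≈ 31.3 μT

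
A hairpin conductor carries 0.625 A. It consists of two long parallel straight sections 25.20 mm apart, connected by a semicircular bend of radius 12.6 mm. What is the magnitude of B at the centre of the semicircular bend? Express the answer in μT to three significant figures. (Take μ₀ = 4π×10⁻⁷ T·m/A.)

The semicircular arc contributes B_arc = μ₀I·π/(4πR) = μ₀I/(4R) = 1.56×10⁻⁵ T.
Each semi-infinite lead is at perpendicular distance R = 0.0126 m from the centre, with the perpendicular foot at its near end, so it contributes μ₀I/(4πR); both point the same way, together 9.92×10⁻⁶ T.
Arc and leads all point the same direction: B = 1.56×10⁻⁵ + 9.92×10⁻⁶ = 2.55×10⁻⁵ T.

B ≈ 25.5 μT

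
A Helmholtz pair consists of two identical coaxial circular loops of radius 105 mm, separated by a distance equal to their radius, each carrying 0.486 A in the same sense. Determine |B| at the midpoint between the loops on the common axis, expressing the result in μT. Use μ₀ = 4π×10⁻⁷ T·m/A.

Each loop contributes B = μ₀IR²/[2(R²+z²)^(3/2)] on the axis, with z measured from that loop.
Loop 1 (z = 0.0525 m): B₁ = 2.08×10⁻⁶ T. Loop 2 (z = 0.0525 m): B₂ = 2.08×10⁻⁶ T.
The fields add: B = B₁ + B₂ = 4.16×10⁻⁶ T.

B ≈ 4.16 μT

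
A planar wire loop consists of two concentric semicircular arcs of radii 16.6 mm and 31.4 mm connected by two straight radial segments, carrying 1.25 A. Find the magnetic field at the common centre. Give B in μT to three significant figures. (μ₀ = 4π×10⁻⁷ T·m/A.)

B ≈ 11.2 μT

The radial connectors point toward the centre, so dl × r̂ = 0 and they contribute nothing.
Each semicircle gives μ₀I/(4R): inner arc 2.37×10⁻⁵ T, outer arc 1.25×10⁻⁵ T.
The two arcs carry current in opposite angular senses, so their fields oppose: B = |2.37×10⁻⁵ − 1.25×10⁻⁵| = 1.12×10⁻⁵ T.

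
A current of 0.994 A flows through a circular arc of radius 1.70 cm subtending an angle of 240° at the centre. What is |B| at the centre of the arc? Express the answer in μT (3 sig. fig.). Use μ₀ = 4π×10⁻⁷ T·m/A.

The Biot–Savart field of a circular arc at its centre is B = μ₀Iφ/(4πR), with φ = 4.189 rad.
B = (4π×10⁻⁷ × 0.994 × 4.189) / (4π × 0.017) = 2.45×10⁻⁵ T.

B ≈ 24.5 μT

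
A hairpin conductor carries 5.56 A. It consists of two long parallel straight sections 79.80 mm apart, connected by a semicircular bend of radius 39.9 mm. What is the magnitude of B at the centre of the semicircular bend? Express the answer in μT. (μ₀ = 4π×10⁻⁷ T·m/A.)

B ≈ 71.6 μT

The semicircular arc contributes B_arc = μ₀I·π/(4πR) = μ₀I/(4R) = 4.38×10⁻⁵ T.
Each semi-infinite lead is at perpendicular distance R = 0.0399 m from the centre, with the perpendicular foot at its near end, so it contributes μ₀I/(4πR); both point the same way, together 2.79×10⁻⁵ T.
Arc and leads all point the same direction: B = 4.38×10⁻⁵ + 2.79×10⁻⁵ = 7.16×10⁻⁵ T.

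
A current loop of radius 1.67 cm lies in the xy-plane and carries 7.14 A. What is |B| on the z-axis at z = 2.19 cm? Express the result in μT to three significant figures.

B ≈ 59.9 μT

On the axis of a circular loop, B = μ₀IR² / [2(R²+z²)^(3/2)].
R² + z² = (0.0167)² + (0.0219)² = 0.0007585 m², and (R²+z²)^(3/2) = 2.09×10⁻⁵ m³.
B = (4π×10⁻⁷ × 7.14 × 0.0002789) / (2 × 2.09×10⁻⁵) = 5.99×10⁻⁵ T.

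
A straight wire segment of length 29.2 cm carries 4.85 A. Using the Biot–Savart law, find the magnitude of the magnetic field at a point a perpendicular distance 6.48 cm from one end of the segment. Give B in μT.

For a finite straight segment, B = (μ₀I/4πd)(sinθ₁ + sinθ₂), where θ₁, θ₂ are the angles from the perpendicular to each end.
The perpendicular foot is at one end, so the two end-offsets along the wire are 0 and L = 0.292 m.
sinθ₁ = 0/√(0²+0.0648²) = 0.0000; sinθ₂ = 0.292/√(0.292²+0.0648²) = 0.9762.
B = (4π×10⁻⁷ × 4.85) / (4π × 0.0648) × (0.0000 + 0.9762) = 7.31×10⁻⁶ T.

B ≈ 7.31 μT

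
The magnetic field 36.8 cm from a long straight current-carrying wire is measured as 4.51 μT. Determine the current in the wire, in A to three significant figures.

For a long straight wire B = μ₀I/(2πd), so I = 2πdB/μ₀.
I = 2π × 0.368 × 4.51×10⁻⁶ / (4π×10⁻⁷) = 8.30 A.

I ≈ 8.30 A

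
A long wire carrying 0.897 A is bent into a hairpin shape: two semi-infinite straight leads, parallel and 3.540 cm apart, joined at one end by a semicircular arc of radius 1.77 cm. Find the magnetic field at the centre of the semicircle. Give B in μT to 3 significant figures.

The semicircular arc contributes B_arc = μ₀I·π/(4πR) = μ₀I/(4R) = 1.59×10⁻⁵ T.
Each semi-infinite lead is at perpendicular distance R = 0.0177 m from the centre, with the perpendicular foot at its near end, so it contributes μ₀I/(4πR); both point the same way, together 1.01×10⁻⁵ T.
Arc and leads all point the same direction: B = 1.59×10⁻⁵ + 1.01×10⁻⁵ = 2.61×10⁻⁵ T.

B ≈ 26.1 μT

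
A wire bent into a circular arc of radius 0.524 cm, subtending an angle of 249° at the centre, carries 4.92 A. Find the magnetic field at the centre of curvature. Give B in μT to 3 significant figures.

The Biot–Savart field of a circular arc at its centre is B = μ₀Iφ/(4πR), with φ = 4.346 rad.
B = (4π×10⁻⁷ × 4.92 × 4.346) / (4π × 0.00524) = 4.08×10⁻⁴ T.

B ≈ 408 μT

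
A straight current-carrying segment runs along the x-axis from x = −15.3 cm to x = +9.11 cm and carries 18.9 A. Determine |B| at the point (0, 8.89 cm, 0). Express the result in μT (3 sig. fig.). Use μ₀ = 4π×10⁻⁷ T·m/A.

For a finite straight segment, B = (μ₀I/4πd)(sinθ₁ + sinθ₂), where θ₁, θ₂ are the angles from the perpendicular to each end.
The perpendicular distance is d = 0.0889 m; the end-offsets along the wire are a = 0.153 m and b = 0.0911 m.
sinθ₁ = 0.153/√(0.153²+0.0889²) = 0.8646; sinθ₂ = 0.0911/√(0.0911²+0.0889²) = 0.7157.
B = (4π×10⁻⁷ × 18.9) / (4π × 0.0889) × (0.8646 + 0.7157) = 3.36×10⁻⁵ T.

B ≈ 33.6 μT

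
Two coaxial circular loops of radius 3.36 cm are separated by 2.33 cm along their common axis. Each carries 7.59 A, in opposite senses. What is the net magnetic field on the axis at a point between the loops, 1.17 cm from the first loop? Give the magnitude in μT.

B ≈ 0.331 μT

Each loop contributes B = μ₀IR²/[2(R²+z²)^(3/2)] on the axis, with z measured from that loop.
Loop 1 (z = 0.0117 m): B₁ = 1.20×10⁻⁴ T. Loop 2 (z = 0.0116 m): B₂ = 1.20×10⁻⁴ T.
The fields oppose: B = |B₁ − B₂| = 3.31×10⁻⁷ T.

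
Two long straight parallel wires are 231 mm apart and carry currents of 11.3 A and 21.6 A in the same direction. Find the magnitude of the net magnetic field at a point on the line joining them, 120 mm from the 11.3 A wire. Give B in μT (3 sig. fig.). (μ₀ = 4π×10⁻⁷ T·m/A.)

B ≈ 20.1 μT

Each long wire gives B = μ₀I/(2πd). Distances are d₁ = 0.12 m and d₂ = 0.111 m.
B₁ = 1.88×10⁻⁵ T, B₂ = 3.89×10⁻⁵ T.
Between parallel currents the two contributions point in opposite directions, so they subtract. B = |B₁ − B₂| = |1.88×10⁻⁵ − 3.89×10⁻⁵| = 2.01×10⁻⁵ T.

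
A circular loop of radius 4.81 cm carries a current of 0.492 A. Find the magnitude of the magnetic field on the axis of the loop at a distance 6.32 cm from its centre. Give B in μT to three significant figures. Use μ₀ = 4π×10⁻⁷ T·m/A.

B ≈ 1.43 μT

On the axis of a circular loop, B = μ₀IR² / [2(R²+z²)^(3/2)].
R² + z² = (0.0481)² + (0.0632)² = 0.006308 m², and (R²+z²)^(3/2) = 5.01×10⁻⁴ m³.
B = (4π×10⁻⁷ × 0.492 × 0.002314) / (2 × 5.01×10⁻⁴) = 1.43×10⁻⁶ T.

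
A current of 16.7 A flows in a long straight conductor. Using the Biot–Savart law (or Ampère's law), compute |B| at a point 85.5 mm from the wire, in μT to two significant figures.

For an infinitely long straight wire, B = μ₀I/(2πd).
B = (4π×10⁻⁷ × 16.7) / (2π × 0.0855) = 3.91×10⁻⁵ T.

B ≈ 39 μT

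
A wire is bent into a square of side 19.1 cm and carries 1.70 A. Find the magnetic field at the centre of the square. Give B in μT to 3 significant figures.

Each side is a finite straight segment at perpendicular distance d = a/(2 tan(π/4)) = 0.0955 m from the centre, with end-angles ±π/4.
One side contributes B₁ = (μ₀I/4πd)·2 sin(π/4) = 2.52×10⁻⁶ T.
All 4 sides add in the same direction: B = 4 × 2.52×10⁻⁶ = 1.01×10⁻⁵ T.

B ≈ 10.1 μT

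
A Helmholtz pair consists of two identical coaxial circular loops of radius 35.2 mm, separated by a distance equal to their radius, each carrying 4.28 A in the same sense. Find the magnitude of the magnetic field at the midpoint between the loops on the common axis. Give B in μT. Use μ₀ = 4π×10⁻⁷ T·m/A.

Each loop contributes B = μ₀IR²/[2(R²+z²)^(3/2)] on the axis, with z measured from that loop.
Loop 1 (z = 0.0176 m): B₁ = 5.47×10⁻⁵ T. Loop 2 (z = 0.0176 m): B₂ = 5.47×10⁻⁵ T.
The fields add: B = B₁ + B₂ = 1.09×10⁻⁴ T.

B ≈ 109 μT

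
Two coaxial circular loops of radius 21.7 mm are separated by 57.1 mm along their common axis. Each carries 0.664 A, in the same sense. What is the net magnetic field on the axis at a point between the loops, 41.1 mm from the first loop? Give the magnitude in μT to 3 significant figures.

B ≈ 12.0 μT

Each loop contributes B = μ₀IR²/[2(R²+z²)^(3/2)] on the axis, with z measured from that loop.
Loop 1 (z = 0.0411 m): B₁ = 1.96×10⁻⁶ T. Loop 2 (z = 0.016 m): B₂ = 1.00×10⁻⁵ T.
The fields add: B = B₁ + B₂ = 1.20×10⁻⁵ T.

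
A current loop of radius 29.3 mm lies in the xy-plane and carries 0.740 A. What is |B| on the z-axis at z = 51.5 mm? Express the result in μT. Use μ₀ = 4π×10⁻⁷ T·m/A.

On the axis of a circular loop, B = μ₀IR² / [2(R²+z²)^(3/2)].
R² + z² = (0.0293)² + (0.0515)² = 0.003511 m², and (R²+z²)^(3/2) = 2.08×10⁻⁴ m³.
B = (4π×10⁻⁷ × 0.740 × 0.0008585) / (2 × 2.08×10⁻⁴) = 1.92×10⁻⁶ T.

B ≈ 1.92 μT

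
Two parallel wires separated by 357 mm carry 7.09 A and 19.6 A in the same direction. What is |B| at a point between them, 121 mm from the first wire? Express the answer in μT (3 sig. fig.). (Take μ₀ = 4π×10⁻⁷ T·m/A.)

Each long wire gives B = μ₀I/(2πd). Distances are d₁ = 0.121 m and d₂ = 0.236 m.
B₁ = 1.17×10⁻⁵ T, B₂ = 1.66×10⁻⁵ T.
Between parallel currents the two contributions point in opposite directions, so they subtract. B = |B₁ − B₂| = |1.17×10⁻⁵ − 1.66×10⁻⁵| = 4.89×10⁻⁶ T.

B ≈ 4.89 μT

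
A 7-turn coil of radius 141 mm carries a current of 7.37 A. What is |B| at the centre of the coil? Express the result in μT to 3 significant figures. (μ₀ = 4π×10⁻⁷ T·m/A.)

For an N-turn flat coil, B = Nμ₀I/(2R) with R = 0.141 m.
B = 7 × 3.28×10⁻⁵ T = 2.30×10⁻⁴ T.

B ≈ 230 μT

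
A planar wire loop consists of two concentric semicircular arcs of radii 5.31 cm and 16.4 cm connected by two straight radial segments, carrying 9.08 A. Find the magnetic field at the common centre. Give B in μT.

The radial connectors point toward the centre, so dl × r̂ = 0 and they contribute nothing.
Each semicircle gives μ₀I/(4R): inner arc 5.37×10⁻⁵ T, outer arc 1.74×10⁻⁵ T.
The two arcs carry current in opposite angular senses, so their fields oppose: B = |5.37×10⁻⁵ − 1.74×10⁻⁵| = 3.63×10⁻⁵ T.

B ≈ 36.3 μT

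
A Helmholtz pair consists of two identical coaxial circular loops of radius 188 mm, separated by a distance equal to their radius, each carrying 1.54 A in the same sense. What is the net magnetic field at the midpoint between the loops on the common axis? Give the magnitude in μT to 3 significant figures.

B ≈ 7.37 μT

Each loop contributes B = μ₀IR²/[2(R²+z²)^(3/2)] on the axis, with z measured from that loop.
Loop 1 (z = 0.094 m): B₁ = 3.68×10⁻⁶ T. Loop 2 (z = 0.094 m): B₂ = 3.68×10⁻⁶ T.
The fields add: B = B₁ + B₂ = 7.37×10⁻⁶ T.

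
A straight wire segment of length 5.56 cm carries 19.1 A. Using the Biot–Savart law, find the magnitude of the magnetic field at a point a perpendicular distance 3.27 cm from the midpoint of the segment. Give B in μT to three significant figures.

B ≈ 75.7 μT

For a finite straight segment, B = (μ₀I/4πd)(sinθ₁ + sinθ₂), where θ₁, θ₂ are the angles from the perpendicular to each end.
The perpendicular from the point meets the wire at its midpoint, so each end is L/2 = 0.0278 m away along the wire.
sinθ₁ = 0.0278/√(0.0278²+0.0327²) = 0.6477; sinθ₂ = 0.0278/√(0.0278²+0.0327²) = 0.6477.
B = (4π×10⁻⁷ × 19.1) / (4π × 0.0327) × (0.6477 + 0.6477) = 7.57×10⁻⁵ T.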